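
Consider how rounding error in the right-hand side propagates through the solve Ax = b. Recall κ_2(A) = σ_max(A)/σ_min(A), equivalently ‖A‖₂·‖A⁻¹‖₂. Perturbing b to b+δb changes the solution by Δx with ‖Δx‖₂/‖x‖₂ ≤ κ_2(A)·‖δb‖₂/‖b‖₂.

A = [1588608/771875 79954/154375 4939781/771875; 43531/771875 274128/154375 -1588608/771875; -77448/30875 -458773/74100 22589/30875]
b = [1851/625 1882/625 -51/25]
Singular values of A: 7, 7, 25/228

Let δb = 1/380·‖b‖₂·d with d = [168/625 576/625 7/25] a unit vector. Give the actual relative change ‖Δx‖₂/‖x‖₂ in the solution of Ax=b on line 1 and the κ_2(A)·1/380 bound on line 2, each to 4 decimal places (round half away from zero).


largest singular value 7, smallest 25/228
κ_2(A) = 7 / (25/228) = 63.8400
bound on ‖Δx‖/‖x‖: κ·ε = 63.8400·1/380 = 0.1680
solve Ax = b  →  x = [-24.0069 10.9187 7.2996]
‖b‖ = 4.6904, ‖x‖ = 27.3648
δb = ε·‖b‖·d = [0.0033 0.0114 0.0035]; solving A·Δx = δb gives ‖Δx‖ = 0.1126
realised ‖Δx‖/‖x‖ = 0.0041
realised/bound (from unrounded values) ≈ 0.0245

0.0041
0.1680


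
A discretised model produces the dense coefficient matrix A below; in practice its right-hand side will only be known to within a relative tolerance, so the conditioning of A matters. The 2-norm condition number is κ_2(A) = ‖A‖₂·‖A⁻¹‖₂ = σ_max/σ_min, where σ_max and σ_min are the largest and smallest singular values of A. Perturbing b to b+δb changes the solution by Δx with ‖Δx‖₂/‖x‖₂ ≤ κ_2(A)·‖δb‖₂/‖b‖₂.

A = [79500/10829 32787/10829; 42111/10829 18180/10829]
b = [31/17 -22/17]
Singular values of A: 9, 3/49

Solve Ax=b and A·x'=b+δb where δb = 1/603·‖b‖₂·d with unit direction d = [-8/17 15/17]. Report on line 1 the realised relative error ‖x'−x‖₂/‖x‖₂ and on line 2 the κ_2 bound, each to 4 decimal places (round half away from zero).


largest singular value 9, smallest 3/49
κ_2(A) = 9 / (3/49) = 147.0000
worst-case relative error ≤ 147.0000 × 1/603 = 0.2438
solve Ax = b  →  x = [12.6667 -30.1111]
‖b‖ = 2.2361, ‖x‖ = 32.6669
with δb = [-0.0017 0.0033], A·Δx = δb → ‖Δx‖ = 0.0606
realised ‖Δx‖/‖x‖ = 0.0019
tightness: 0.0019 against a bound of 0.2438 (unrounded ratio ≈ 0.0076)

0.0019
0.2438


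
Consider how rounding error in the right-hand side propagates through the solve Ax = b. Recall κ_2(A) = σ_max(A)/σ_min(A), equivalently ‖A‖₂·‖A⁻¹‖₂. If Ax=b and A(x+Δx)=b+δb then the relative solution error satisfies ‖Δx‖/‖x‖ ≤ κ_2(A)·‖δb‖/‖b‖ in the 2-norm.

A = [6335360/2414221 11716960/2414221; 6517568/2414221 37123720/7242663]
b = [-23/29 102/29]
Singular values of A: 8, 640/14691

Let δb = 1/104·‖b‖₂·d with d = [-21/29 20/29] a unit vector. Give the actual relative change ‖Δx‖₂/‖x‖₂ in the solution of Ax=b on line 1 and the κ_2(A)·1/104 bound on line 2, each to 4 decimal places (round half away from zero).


0.0116
1.7657

σ_max = 8, σ_min = 640/14691
κ_2(A) = 8 / (640/14691) = 183.6375
worst-case relative error ≤ 183.6375 × 1/104 = 1.7657
solve Ax = b  →  x = [-60.6448 32.6272]
‖b‖ = 3.6056, ‖x‖ = 68.8645
with δb = [-0.0251 0.0239], A·Δx = δb → ‖Δx‖ = 0.7958
relative error = 0.0116
realised/bound (from unrounded values) ≈ 0.0065


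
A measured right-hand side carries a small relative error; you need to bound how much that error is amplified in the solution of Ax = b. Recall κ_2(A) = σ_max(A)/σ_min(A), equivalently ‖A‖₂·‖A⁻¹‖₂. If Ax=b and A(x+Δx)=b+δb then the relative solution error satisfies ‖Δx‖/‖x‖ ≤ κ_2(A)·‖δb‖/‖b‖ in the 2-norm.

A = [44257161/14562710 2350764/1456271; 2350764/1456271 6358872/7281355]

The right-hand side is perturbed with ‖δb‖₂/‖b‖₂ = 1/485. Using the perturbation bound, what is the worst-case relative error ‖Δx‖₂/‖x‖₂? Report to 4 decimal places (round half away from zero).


AᵀA = [8689638194289/733814956900 46344136878/7338149569; 46344136878/7338149569 617949957456/183453739225]; tr = 38620892817/2539152100, det = 37015056/15869700625
eigenvalues of AᵀA: λ = (tr ± √(tr²−4·det))/2 = 1521/100, 97344/634788025
κ = σ_max/σ_min = (39/10)/(312/25195) = 314.9375
κ_2(A)·‖δb‖/‖b‖ = 0.6494

0.6494


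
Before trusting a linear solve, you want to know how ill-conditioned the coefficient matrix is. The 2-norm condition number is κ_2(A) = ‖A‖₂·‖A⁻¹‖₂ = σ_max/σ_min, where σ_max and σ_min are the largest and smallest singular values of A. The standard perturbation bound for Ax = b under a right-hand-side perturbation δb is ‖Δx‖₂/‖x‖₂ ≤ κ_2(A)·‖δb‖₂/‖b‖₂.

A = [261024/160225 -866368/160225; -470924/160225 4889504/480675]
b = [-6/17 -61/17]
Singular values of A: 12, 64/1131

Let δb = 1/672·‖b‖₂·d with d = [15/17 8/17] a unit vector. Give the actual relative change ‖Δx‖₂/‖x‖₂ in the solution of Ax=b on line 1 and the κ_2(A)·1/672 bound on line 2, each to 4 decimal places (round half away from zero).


0.0027
0.3156

from the listed singular values, σ₁ = 12, σ_n = 64/1131
condition number: 12 ÷ (64/1131) = 212.0625
perturbation bound = 212.0625·1/672 = 0.3156
solve Ax = b  →  x = [-33.8600 -10.1363]
‖b‖ = 3.6056, ‖x‖ = 35.3446
re-solving with b+δb shifts x by Δx of norm 0.0948
relative error = 0.0027
realised/bound (from unrounded values) ≈ 0.0085


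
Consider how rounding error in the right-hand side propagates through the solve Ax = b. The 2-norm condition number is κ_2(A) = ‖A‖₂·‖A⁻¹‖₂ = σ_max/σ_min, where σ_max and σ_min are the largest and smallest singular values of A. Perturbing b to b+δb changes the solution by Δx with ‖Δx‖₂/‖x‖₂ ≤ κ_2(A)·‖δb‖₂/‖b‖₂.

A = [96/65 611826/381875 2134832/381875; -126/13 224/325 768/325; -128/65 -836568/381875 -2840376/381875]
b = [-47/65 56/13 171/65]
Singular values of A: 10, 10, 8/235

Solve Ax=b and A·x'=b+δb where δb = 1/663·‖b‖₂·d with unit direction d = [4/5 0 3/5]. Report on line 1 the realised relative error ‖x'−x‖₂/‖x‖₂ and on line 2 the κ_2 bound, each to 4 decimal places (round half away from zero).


0.0077
0.4431

σ_max = 10, σ_min = 8/235
condition number: 10 ÷ (8/235) = 293.7500
κ_2(A)·‖δb‖/‖b‖ = 0.4431
solve Ax = b  →  x = [-0.4800 -28.2392 8.0906]
‖b‖₂ = 5.0990 and ‖x‖₂ = 29.3793
δb = ε·‖b‖·d = [0.0062 0.0000 0.0046]; solving A·Δx = δb gives ‖Δx‖ = 0.2259
dividing the unrounded norms, ‖Δx‖/‖x‖ = 0.0077
realised/bound (from unrounded values) ≈ 0.0174


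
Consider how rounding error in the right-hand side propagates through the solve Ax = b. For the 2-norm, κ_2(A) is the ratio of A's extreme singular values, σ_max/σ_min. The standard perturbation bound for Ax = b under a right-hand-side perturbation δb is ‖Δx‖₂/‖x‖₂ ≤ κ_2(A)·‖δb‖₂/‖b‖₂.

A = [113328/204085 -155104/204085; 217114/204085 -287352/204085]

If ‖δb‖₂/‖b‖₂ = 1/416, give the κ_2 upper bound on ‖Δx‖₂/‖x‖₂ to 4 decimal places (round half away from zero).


M = AᵀA = [41509844/28824005 -55339632/28824005; -55339632/28824005 73791296/28824005]. tr(M)=23060228/5764801, det(M)=4096/5764801
λ_max, λ_min = (23060228/5764801 ± √531679664912400/33232930569601)/2 = 4, 1024/5764801
so κ_2 = √(4 / (1024/5764801)) = 150.0625
perturbation bound = 150.0625·1/416 = 0.3607

0.3607


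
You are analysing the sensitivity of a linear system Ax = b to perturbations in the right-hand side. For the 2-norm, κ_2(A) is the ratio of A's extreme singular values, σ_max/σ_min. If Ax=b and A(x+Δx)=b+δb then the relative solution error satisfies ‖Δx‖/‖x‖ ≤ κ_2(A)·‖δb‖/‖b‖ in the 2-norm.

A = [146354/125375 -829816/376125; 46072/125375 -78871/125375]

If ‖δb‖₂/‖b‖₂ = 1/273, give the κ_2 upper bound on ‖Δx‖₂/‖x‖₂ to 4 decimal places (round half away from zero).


form AᵀA = [37667396/25150225 -8470280/3018027; -8470280/3018027 1191328489/226352025] with trace 5295277/783225 and determinant 114244/19580625
λ_max, λ_min = (5295277/783225 ± √44841027049/981506241)/2 = 169/25, 676/783225
so κ_2 = √((169/25) / (676/783225)) = 88.5000
bound on ‖Δx‖/‖x‖: κ·ε = 88.5000·1/273 = 0.3242

0.3242


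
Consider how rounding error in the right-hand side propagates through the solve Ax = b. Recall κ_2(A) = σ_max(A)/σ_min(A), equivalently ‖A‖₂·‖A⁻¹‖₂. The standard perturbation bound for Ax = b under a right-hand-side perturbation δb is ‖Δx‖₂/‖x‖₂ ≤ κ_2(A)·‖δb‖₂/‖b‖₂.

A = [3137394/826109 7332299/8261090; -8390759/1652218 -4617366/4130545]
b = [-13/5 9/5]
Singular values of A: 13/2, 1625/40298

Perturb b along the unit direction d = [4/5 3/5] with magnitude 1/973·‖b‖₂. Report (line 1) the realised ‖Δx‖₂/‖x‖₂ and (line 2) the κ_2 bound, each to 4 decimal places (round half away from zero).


0.0032
0.1657

σ_max = 13/2, σ_min = 1625/40298
κ = σ_max/σ_min = (13/2)/(1625/40298) = 161.1920
κ_2(A)·‖δb‖/‖b‖ = 0.1657
solve Ax = b  →  x = [4.9934 -24.2952]
‖b‖₂ = 3.1623 and ‖x‖₂ = 24.8031
with δb = [0.0026 0.0020], A·Δx = δb → ‖Δx‖ = 0.0806
relative error = 0.0032
so the bound overstates the realised error by a factor of ≈ 50.9822 (computed from the unrounded values)


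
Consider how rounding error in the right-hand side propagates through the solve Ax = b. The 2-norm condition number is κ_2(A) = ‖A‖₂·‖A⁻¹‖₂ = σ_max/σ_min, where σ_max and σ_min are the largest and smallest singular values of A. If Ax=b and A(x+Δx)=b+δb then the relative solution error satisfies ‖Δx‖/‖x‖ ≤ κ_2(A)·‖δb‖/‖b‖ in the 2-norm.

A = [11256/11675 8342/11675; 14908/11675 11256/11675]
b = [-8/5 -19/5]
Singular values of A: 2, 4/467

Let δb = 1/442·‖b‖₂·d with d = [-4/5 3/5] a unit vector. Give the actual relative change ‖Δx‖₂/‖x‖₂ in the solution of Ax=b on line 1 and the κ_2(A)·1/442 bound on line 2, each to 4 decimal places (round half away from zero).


0.0093
0.5283

largest singular value 2, smallest 4/467
κ_2(A) = 2 / (4/467) = 233.5000
perturbation bound = 233.5000·1/442 = 0.5283
solve Ax = b  →  x = [68.4500 -94.6000]
2-norm of b is 4.1231; of x, 116.7671
re-solving with b+δb shifts x by Δx of norm 1.0891
realised ‖Δx‖/‖x‖ = 0.0093
tightness: 0.0093 against a bound of 0.5283 (unrounded ratio ≈ 0.0177)


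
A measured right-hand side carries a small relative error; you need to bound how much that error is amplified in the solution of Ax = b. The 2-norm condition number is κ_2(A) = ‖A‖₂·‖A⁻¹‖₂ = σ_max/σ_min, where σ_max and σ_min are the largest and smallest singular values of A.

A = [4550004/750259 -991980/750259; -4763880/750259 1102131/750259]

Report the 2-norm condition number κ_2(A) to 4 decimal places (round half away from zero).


form AᵀA = [51601770576/669308641 -11609908200/669308641; -11609908200/669308641 2614407921/669308641] with trace 32252337/398161 and determinant 104976/398161
char-poly roots: 81 and 1296/398161
κ_2(A) = √(λ_max/λ_min) = √(81 / (1296/398161)) = 157.7500

157.7500


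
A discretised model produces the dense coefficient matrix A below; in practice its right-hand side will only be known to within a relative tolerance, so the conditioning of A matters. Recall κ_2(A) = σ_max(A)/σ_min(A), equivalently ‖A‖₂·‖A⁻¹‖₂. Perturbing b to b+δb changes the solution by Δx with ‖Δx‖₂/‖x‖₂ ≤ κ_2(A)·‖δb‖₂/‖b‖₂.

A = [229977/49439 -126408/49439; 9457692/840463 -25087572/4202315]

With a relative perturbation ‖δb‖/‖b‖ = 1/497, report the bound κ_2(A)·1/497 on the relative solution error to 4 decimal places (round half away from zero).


AᵀA = [619721778105/4179751801 -1652532701976/20898759005; -1652532701976/20898759005 4407304243536/104493795025]; tr = 68859338049/361570225, det = 362673936/361570225
eigenvalues of AᵀA: λ = (tr ± √(tr²−4·det))/2 = 4761/25, 76176/14462809
κ = σ_max/σ_min = (69/5)/(276/3803) = 190.1500
worst-case relative error ≤ 190.1500 × 1/497 = 0.3826

0.3826


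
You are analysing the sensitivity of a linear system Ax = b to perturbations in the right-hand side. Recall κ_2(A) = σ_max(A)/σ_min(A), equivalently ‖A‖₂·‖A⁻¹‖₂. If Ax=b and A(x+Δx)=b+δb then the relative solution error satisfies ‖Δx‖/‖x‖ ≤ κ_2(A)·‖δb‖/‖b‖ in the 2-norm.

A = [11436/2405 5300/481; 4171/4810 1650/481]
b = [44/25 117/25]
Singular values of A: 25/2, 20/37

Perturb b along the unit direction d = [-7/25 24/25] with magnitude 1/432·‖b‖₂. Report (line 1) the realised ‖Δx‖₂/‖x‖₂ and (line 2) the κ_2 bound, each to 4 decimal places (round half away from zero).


σ_max = 25/2, σ_min = 20/37
condition number: (25/2) ÷ (20/37) = 23.1250
κ_2(A)·‖δb‖/‖b‖ = 0.0535
solve Ax = b  →  x = [-6.7385 3.0677]
‖b‖ = 5.0000, ‖x‖ = 7.4039
re-solving with b+δb shifts x by Δx of norm 0.0214
dividing the unrounded norms, ‖Δx‖/‖x‖ = 0.0029
so the bound overstates the realised error by a factor of ≈ 18.5097 (computed from the unrounded values)

0.0029
0.0535


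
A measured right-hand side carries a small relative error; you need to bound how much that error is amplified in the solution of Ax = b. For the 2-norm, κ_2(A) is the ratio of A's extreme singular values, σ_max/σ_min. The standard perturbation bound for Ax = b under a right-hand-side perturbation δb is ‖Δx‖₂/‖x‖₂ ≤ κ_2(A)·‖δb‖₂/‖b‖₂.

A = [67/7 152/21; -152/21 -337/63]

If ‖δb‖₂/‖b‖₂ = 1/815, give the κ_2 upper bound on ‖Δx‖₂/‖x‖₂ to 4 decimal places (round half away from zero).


form AᵀA = [63505/441 142880/1323; 142880/1323 321505/3969] with trace 893050/3969 and determinant 625/441
λ_max, λ_min = (893050/3969 ± √797449000000/15752961)/2 = 225, 25/3969
so κ_2 = √(225 / (25/3969)) = 189.0000
worst-case relative error ≤ 189.0000 × 1/815 = 0.2319

0.2319


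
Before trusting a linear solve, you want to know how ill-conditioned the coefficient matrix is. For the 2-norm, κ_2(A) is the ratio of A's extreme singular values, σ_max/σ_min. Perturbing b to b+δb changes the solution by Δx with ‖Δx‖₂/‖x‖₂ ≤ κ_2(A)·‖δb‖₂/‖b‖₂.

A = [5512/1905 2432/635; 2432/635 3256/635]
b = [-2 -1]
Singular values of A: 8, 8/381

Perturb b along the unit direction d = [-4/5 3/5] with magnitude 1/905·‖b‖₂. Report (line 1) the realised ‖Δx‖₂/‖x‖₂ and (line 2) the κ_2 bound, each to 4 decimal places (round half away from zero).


0.0025
0.4210

from the listed singular values, σ₁ = 8, σ_n = 8/381
κ_2(A) = 8 / (8/381) = 381.0000
bound on ‖Δx‖/‖x‖: κ·ε = 381.0000·1/905 = 0.4210
solve Ax = b  →  x = [-38.2500 28.3750]
2-norm of b is 2.2361; of x, 47.6257
with δb = [-0.0020 0.0015], A·Δx = δb → ‖Δx‖ = 0.1177
dividing the unrounded norms, ‖Δx‖/‖x‖ = 0.0025
so the bound overstates the realised error by a factor of ≈ 170.3907 (computed from the unrounded values)


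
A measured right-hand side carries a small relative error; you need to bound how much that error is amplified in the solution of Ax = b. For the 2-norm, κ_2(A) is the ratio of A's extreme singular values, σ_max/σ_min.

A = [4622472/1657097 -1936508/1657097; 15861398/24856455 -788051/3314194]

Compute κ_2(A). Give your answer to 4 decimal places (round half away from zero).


116.5875

AᵀA = [3009645811684/367545125025 -83594054369/24503008335; -83594054369/24503008335 9292847897/6534135556]; tr = 83606355169/8699292900, det = 14776336/2174823225
λ_max, λ_min = (83606355169/8699292900 ± √6987965925847327988161/75677696959990410000)/2 = 961/100, 61504/86992929
κ_2(A) = √(λ_max/λ_min) = √((961/100) / (61504/86992929)) = 116.5875


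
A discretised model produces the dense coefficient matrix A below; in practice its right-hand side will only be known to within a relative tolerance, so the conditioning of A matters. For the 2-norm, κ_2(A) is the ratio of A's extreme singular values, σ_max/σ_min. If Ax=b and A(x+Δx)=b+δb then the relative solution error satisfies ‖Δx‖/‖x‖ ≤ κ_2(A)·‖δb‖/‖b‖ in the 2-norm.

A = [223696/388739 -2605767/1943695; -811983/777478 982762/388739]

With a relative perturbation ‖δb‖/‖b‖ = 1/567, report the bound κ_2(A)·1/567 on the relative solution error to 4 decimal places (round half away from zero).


0.3102

M = AᵀA = [2973965377/2091598756 -8919947223/2614498445; -8919947223/2614498445 107043426901/13072492225]. tr(M)=2973507941/309408100, det(M)=923521/309408100
char-poly roots: 961/100 and 961/3094081
κ_2(A) = √(λ_max/λ_min) = √((961/100) / (961/3094081)) = 175.9000
κ_2(A)·‖δb‖/‖b‖ = 0.3102


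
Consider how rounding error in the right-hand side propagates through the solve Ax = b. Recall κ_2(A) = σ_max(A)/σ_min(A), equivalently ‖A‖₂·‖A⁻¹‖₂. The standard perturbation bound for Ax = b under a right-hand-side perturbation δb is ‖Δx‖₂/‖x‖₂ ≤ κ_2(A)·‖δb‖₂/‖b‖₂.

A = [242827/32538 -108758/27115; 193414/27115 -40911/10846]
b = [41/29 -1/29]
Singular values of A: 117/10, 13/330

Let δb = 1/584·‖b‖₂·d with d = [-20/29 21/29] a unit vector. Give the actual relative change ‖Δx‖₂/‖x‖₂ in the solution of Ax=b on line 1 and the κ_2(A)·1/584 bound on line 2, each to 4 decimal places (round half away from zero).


0.0024
0.5086

largest singular value 117/10, smallest 13/330
condition number: (117/10) ÷ (13/330) = 297.0000
perturbation bound = 297.0000·1/584 = 0.5086
solve Ax = b  →  x = [-11.8703 -22.4384]
2-norm of b is 1.4142; of x, 25.3848
δb = ε·‖b‖·d = [-0.0017 0.0018]; solving A·Δx = δb gives ‖Δx‖ = 0.0615
realised ‖Δx‖/‖x‖ = 0.0024
realised/bound (from unrounded values) ≈ 0.0048


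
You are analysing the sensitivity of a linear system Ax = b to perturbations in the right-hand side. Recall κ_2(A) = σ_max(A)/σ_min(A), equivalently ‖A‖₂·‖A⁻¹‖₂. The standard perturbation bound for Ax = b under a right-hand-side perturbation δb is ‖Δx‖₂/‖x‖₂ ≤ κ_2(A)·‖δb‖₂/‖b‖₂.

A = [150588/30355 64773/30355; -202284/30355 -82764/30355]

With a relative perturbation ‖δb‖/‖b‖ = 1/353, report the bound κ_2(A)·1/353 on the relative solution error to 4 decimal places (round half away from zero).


form AᵀA = [2543822496/36857041 1059834780/36857041; 1059834780/36857041 441816849/36857041] with trace 17666505/218089 and determinant 104976/218089
eigenvalues of AᵀA: λ = (tr ± √(tr²−4·det))/2 = 81, 1296/218089
so κ_2 = √(81 / (1296/218089)) = 116.7500
worst-case relative error ≤ 116.7500 × 1/353 = 0.3307

0.3307


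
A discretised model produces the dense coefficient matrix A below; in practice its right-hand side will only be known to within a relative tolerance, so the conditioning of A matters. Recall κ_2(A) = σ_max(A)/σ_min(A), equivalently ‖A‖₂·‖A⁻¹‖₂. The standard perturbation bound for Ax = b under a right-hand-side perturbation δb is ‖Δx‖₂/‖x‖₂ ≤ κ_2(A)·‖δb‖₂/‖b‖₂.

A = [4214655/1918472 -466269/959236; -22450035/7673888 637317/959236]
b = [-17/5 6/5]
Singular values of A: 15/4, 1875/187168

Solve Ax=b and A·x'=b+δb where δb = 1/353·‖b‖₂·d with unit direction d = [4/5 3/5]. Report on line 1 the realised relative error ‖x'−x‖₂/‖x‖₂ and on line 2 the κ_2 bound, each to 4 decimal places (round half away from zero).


0.0051
1.0604

from the listed singular values, σ₁ = 15/4, σ_n = 1875/187168
κ_2(A) = (15/4) / (1875/187168) = 374.3360
perturbation bound = 374.3360·1/353 = 1.0604
solve Ax = b  →  x = [-44.6052 -194.6008]
‖b‖₂ = 3.6056 and ‖x‖₂ = 199.6475
with δb = [0.0082 0.0061], A·Δx = δb → ‖Δx‖ = 1.0196
realised ‖Δx‖/‖x‖ = 0.0051
tightness: 0.0051 against a bound of 1.0604 (unrounded ratio ≈ 0.0048)


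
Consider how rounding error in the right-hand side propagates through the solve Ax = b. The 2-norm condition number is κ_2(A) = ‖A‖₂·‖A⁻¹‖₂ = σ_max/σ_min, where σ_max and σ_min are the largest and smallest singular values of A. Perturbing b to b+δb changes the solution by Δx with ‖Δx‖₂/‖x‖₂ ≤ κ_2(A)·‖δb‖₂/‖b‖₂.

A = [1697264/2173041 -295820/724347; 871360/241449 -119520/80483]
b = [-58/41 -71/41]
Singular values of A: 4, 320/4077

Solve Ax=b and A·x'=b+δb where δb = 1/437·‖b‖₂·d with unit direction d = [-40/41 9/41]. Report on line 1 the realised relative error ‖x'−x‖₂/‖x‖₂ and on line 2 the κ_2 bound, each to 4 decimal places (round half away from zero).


0.0051
0.1166

largest singular value 4, smallest 320/4077
κ_2(A) = 4 / (320/4077) = 50.9625
perturbation bound = 50.9625·1/437 = 0.1166
solve Ax = b  →  x = [4.4387 11.9529]
‖b‖ = 2.2361, ‖x‖ = 12.7504
Δx = A⁻¹·δb where δb = 1/437·2.2361·d; ‖Δx‖ = 0.0652
relative error = 0.0051
realised/bound (from unrounded values) ≈ 0.0438


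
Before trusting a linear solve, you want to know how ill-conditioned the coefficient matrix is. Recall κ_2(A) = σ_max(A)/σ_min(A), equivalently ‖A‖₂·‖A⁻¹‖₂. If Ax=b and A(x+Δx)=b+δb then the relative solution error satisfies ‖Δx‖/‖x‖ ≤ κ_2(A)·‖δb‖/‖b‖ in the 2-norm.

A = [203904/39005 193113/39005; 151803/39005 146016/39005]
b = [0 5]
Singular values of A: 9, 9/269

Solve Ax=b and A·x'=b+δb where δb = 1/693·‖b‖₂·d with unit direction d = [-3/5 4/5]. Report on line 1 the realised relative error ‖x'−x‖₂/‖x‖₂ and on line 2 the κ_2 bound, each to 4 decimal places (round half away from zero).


largest singular value 9, smallest 9/269
κ = σ_max/σ_min = 9/(9/269) = 269.0000
bound on ‖Δx‖/‖x‖: κ·ε = 269.0000·1/693 = 0.3882
solve Ax = b  →  x = [-82.2107 86.8046]
2-norm of b is 5.0000; of x, 119.5560
δb = ε·‖b‖·d = [-0.0043 0.0058]; solving A·Δx = δb gives ‖Δx‖ = 0.2156
realised ‖Δx‖/‖x‖ = 0.0018
so the bound overstates the realised error by a factor of ≈ 215.2008 (computed from the unrounded values)

0.0018
0.3882


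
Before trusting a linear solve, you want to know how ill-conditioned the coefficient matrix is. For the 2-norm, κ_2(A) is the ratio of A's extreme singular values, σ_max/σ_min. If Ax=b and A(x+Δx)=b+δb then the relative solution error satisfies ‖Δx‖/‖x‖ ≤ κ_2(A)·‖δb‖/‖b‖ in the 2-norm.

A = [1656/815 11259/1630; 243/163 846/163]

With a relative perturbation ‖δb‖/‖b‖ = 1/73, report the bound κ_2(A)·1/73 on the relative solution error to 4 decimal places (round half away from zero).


AᵀA = [4218561/664225 14461902/664225; 14461902/664225 198336681/2656900]; tr = 8608437/106276, det = 6561/106276
solving λ² − 8608437/106276·λ + 6561/106276 = 0 gives λ = 81, 81/106276
so κ_2 = √(81 / (81/106276)) = 326.0000
worst-case relative error ≤ 326.0000 × 1/73 = 4.4658

4.4658


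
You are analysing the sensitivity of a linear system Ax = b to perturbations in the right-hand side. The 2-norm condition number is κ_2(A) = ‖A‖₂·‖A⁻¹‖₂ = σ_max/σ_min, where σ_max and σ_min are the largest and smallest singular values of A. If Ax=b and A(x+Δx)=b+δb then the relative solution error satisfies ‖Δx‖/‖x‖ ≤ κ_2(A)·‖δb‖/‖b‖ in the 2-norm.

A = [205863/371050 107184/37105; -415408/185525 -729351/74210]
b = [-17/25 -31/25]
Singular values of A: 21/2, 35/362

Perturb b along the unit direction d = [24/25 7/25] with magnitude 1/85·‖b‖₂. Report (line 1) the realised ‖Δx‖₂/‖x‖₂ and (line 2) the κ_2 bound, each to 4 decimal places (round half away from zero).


σ_max = 21/2, σ_min = 35/362
condition number: (21/2) ÷ (35/362) = 108.6000
bound on ‖Δx‖/‖x‖: κ·ε = 108.6000·1/85 = 1.2776
solve Ax = b  →  x = [10.1115 -2.1775]
2-norm of b is 1.4142; of x, 10.3433
Δx = A⁻¹·δb where δb = 1/85·1.4142·d; ‖Δx‖ = 0.1721
dividing the unrounded norms, ‖Δx‖/‖x‖ = 0.0166
tightness: 0.0166 against a bound of 1.2776 (unrounded ratio ≈ 0.0130)

0.0166
1.2776


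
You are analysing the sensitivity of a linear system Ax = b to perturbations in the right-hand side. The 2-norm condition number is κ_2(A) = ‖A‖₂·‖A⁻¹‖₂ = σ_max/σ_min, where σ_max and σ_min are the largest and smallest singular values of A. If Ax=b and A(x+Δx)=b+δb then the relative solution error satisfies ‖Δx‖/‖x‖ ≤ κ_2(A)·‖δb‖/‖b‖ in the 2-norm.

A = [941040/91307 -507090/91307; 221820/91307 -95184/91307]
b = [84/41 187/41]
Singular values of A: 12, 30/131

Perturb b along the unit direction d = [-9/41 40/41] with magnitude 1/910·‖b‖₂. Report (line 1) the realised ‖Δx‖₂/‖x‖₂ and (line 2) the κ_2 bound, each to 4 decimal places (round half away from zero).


0.0014
0.0576

largest singular value 12, smallest 30/131
condition number: 12 ÷ (30/131) = 52.4000
κ_2(A)·‖δb‖/‖b‖ = 0.0576
solve Ax = b  →  x = [8.4402 15.2941]
‖b‖ = 5.0000, ‖x‖ = 17.4685
δb = ε·‖b‖·d = [-0.0012 0.0054]; solving A·Δx = δb gives ‖Δx‖ = 0.0240
relative error = 0.0014
realised/bound (from unrounded values) ≈ 0.0239


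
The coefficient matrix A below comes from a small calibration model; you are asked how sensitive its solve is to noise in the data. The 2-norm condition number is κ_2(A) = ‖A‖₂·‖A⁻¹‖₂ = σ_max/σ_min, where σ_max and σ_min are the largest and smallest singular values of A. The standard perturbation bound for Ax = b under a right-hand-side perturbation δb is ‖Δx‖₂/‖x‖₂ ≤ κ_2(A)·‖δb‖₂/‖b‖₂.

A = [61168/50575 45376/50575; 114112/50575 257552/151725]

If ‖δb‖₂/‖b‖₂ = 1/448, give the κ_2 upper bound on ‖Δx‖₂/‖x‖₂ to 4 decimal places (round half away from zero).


M = AᵀA = [58003712/8850625 130506752/26551875; 130506752/26551875 293646592/79655625]. tr(M)=1305088/127449, det(M)=65536/79655625
solving λ² − 1305088/127449·λ + 65536/79655625 = 0 gives λ = 256/25, 256/3186225
κ_2(A) = √(λ_max/λ_min) = √((256/25) / (256/3186225)) = 357.0000
bound on ‖Δx‖/‖x‖: κ·ε = 357.0000·1/448 = 0.7969

0.7969


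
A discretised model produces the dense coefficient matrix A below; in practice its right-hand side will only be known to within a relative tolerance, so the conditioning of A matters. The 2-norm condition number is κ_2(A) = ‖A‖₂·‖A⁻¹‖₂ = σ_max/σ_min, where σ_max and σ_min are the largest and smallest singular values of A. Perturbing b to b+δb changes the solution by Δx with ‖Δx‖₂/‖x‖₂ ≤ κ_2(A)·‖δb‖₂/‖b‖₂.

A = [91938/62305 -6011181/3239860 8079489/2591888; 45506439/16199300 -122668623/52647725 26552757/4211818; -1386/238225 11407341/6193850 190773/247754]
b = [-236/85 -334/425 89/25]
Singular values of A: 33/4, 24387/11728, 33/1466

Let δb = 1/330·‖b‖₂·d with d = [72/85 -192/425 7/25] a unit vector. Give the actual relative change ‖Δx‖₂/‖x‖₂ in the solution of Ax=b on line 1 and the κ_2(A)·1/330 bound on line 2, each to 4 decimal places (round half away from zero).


largest singular value 33/4, smallest 33/1466
κ_2(A) = (33/4) / (33/1466) = 366.5000
perturbation bound = 366.5000·1/330 = 1.1106
solve Ax = b  →  x = [40.9138 8.4334 -15.2386]
‖b‖ = 4.5826, ‖x‖ = 44.4665
re-solving with b+δb shifts x by Δx of norm 0.6169
dividing the unrounded norms, ‖Δx‖/‖x‖ = 0.0139
tightness: 0.0139 against a bound of 1.1106 (unrounded ratio ≈ 0.0125)

0.0139
1.1106


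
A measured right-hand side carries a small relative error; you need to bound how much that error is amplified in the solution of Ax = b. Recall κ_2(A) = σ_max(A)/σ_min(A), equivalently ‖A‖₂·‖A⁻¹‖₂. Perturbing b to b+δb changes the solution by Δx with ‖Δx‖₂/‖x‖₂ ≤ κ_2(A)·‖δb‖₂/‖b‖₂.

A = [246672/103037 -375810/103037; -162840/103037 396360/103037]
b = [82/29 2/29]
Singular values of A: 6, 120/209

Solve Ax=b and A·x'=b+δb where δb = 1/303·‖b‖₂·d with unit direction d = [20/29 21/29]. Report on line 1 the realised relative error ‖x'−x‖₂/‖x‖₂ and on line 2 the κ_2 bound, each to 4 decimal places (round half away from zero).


0.0046
0.0345

from the listed singular values, σ₁ = 6, σ_n = 120/209
condition number: 6 ÷ (120/209) = 10.4500
κ_2(A)·‖δb‖/‖b‖ = 0.0345
solve Ax = b  →  x = [3.2304 1.3451]
‖b‖₂ = 2.8284 and ‖x‖₂ = 3.4992
with δb = [0.0064 0.0068], A·Δx = δb → ‖Δx‖ = 0.0163
relative error = 0.0046
tightness: 0.0046 against a bound of 0.0345 (unrounded ratio ≈ 0.1347)


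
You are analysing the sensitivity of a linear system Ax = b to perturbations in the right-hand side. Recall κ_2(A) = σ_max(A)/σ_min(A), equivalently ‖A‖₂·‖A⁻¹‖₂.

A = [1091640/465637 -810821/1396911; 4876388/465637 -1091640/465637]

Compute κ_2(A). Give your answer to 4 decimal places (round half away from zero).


AᵀA = [14854751824/128981449 -3342237800/128981449; -3342237800/128981449 6771285961/1160833041]; tr = 83559817/690561, det = 234256/690561
eigenvalues of AᵀA: λ = (tr ± √(tr²−4·det))/2 = 121, 1936/690561
so κ_2 = √(121 / (1936/690561)) = 207.7500

207.7500


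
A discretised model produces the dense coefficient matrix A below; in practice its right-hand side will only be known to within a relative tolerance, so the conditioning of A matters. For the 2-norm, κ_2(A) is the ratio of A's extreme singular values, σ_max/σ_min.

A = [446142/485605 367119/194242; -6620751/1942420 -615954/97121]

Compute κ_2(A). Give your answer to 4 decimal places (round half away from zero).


91.4080

AᵀA = [1880761070025/150919818256 440565247125/18864977282; 440565247125/18864977282 1652373680625/37729954564]; tr = 29378047725/522213904, det = 791015625/2088855616
λ_max, λ_min = (29378047725/522213904 ± √862656608774721425625/272707361530921216)/2 = 225/4, 3515625/522213904
σ_max=√(225/4)=(15/2), σ_min=√(3515625/522213904)=(1875/22852) → κ = 91.4080


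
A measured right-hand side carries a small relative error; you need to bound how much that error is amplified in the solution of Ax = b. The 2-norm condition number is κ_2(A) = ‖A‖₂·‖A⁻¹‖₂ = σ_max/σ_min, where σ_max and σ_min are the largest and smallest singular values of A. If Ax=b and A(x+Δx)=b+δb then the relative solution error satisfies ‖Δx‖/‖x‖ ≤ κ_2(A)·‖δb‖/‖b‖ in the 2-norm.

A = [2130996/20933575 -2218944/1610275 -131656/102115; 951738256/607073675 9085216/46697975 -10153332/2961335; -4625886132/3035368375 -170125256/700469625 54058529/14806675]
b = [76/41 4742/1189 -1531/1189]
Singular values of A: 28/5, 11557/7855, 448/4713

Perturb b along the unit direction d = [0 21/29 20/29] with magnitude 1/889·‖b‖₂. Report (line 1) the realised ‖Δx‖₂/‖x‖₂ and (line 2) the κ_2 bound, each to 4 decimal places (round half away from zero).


0.0026
0.0663

largest singular value 28/5, smallest 448/4713
κ = σ_max/σ_min = (28/5)/(448/4713) = 58.9125
perturbation bound = 58.9125·1/889 = 0.0663
solve Ax = b  →  x = [18.7439 -6.5437 7.0361]
2-norm of b is 4.5826; of x, 21.0633
δb = ε·‖b‖·d = [0.0000 0.0037 0.0036]; solving A·Δx = δb gives ‖Δx‖ = 0.0542
dividing the unrounded norms, ‖Δx‖/‖x‖ = 0.0026
realised/bound (from unrounded values) ≈ 0.0389


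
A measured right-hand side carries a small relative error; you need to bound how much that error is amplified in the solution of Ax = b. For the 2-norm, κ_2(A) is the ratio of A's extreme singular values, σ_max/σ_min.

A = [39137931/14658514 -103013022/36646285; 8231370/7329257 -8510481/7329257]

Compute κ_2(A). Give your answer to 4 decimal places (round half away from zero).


M = AᵀA = [10667452374369/1271432146084 -14000727003039/1589290182605; -14000727003039/1589290182605 73505265519861/7946450913025]. tr(M)=666715067109/37795248100, det(M)=4862025/1511809924
solving λ² − 666715067109/37795248100·λ + 4862025/1511809924 = 0 gives λ = 441/25, 275625/1511809924
κ = σ_max/σ_min = (21/5)/(525/38882) = 311.0560

311.0560


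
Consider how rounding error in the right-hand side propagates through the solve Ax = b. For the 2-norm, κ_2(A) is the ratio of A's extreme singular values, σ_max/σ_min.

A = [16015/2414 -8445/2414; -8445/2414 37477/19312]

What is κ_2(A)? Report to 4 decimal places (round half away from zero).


113.6000

AᵀA = [567125/10082 -4838985/161312; -4838985/161312 20653561/1290496]; tr = 93245561/1290496, det = 2088025/5161984
eigenvalues of AᵀA: λ = (tr ± √(tr²−4·det))/2 = 289/4, 7225/1290496
κ = σ_max/σ_min = (17/2)/(85/1136) = 113.6000


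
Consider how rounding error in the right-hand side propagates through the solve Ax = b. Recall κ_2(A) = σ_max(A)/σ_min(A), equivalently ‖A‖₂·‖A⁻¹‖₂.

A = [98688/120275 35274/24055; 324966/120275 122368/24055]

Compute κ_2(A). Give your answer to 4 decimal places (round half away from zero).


169.8000

form AᵀA = [184547556/23145721 345972480/23145721; 345972480/23145721 648727300/23145721] with trace 2883304/80089 and determinant 3600/80089
char-poly roots: 36 and 100/80089
so κ_2 = √(36 / (100/80089)) = 169.8000


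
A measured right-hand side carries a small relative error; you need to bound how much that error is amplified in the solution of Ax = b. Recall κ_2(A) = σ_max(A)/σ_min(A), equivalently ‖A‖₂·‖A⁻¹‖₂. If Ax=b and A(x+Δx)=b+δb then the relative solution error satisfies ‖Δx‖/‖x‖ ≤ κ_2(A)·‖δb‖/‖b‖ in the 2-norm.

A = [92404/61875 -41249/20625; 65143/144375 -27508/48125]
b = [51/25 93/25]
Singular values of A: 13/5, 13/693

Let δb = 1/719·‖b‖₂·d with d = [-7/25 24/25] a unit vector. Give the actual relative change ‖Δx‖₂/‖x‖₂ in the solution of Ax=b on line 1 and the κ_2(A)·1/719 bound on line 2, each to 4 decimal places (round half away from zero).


from the listed singular values, σ₁ = 13/5, σ_n = 13/693
κ_2(A) = (13/5) / (13/693) = 138.6000
perturbation bound = 138.6000·1/719 = 0.1928
solve Ax = b  →  x = [128.6308 95.0308]
‖b‖₂ = 4.2426 and ‖x‖₂ = 159.9272
δb = ε·‖b‖·d = [-0.0017 0.0057]; solving A·Δx = δb gives ‖Δx‖ = 0.3146
realised ‖Δx‖/‖x‖ = 0.0020
realised/bound (from unrounded values) ≈ 0.0102

0.0020
0.1928


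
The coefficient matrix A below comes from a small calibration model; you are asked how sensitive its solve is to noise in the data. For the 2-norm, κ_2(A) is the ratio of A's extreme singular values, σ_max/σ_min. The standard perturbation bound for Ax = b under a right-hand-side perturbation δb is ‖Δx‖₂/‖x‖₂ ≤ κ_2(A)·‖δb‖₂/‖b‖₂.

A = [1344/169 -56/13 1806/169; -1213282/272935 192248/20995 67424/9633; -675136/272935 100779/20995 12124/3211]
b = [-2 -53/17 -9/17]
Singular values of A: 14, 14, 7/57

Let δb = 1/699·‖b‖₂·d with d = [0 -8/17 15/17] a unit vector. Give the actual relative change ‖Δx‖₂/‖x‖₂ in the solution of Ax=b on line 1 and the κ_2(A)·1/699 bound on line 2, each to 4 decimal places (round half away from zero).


from the listed singular values, σ₁ = 14, σ_n = 7/57
condition number: 14 ÷ (7/57) = 114.0000
bound on ‖Δx‖/‖x‖: κ·ε = 114.0000·1/699 = 0.1631
solve Ax = b  →  x = [-6.0165 -5.0000 2.2747]
2-norm of b is 3.7417; of x, 8.1469
with δb = [0.0000 -0.0025 0.0047], A·Δx = δb → ‖Δx‖ = 0.0436
realised ‖Δx‖/‖x‖ = 0.0054
tightness: 0.0054 against a bound of 0.1631 (unrounded ratio ≈ 0.0328)

0.0054
0.1631


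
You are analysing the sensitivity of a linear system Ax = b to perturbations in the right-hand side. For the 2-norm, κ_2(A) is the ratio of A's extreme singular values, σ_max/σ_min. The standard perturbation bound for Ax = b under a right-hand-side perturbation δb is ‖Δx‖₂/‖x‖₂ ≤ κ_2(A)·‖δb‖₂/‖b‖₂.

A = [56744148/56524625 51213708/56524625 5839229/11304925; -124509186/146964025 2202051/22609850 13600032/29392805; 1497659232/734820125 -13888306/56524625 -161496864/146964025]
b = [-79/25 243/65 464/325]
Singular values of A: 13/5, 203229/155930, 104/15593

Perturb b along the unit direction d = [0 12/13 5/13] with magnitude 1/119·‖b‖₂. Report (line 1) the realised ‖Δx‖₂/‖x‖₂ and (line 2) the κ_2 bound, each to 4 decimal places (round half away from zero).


0.0107
3.2758

largest singular value 13/5, smallest 104/15593
condition number: (13/5) ÷ (104/15593) = 389.8250
bound on ‖Δx‖/‖x‖: κ·ε = 389.8250·1/119 = 3.2758
solve Ax = b  →  x = [166.0682 -415.2742 399.5636]
2-norm of b is 5.0990; of x, 599.7353
Δx = A⁻¹·δb where δb = 1/119·5.0990·d; ‖Δx‖ = 6.4245
realised ‖Δx‖/‖x‖ = 0.0107
so the bound overstates the realised error by a factor of ≈ 305.8062 (computed from the unrounded values)


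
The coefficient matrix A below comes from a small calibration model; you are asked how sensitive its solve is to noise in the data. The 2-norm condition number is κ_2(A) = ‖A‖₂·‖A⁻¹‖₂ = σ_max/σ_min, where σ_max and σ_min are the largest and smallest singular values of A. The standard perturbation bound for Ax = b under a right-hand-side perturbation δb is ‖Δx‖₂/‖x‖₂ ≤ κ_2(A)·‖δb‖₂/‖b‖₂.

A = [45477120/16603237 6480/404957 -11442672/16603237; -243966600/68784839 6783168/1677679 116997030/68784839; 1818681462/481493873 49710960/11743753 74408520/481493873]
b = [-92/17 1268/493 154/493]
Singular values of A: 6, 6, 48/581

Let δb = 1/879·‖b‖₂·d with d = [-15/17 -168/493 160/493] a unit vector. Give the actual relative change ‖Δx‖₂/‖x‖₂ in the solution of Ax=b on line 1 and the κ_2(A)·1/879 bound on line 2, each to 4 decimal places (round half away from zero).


0.0017
0.0826

from the listed singular values, σ₁ = 6, σ_n = 48/581
κ_2(A) = 6 / (48/581) = 72.6250
worst-case relative error ≤ 72.6250 × 1/879 = 0.0826
solve Ax = b  →  x = [9.7345 -10.3028 46.3014]
2-norm of b is 6.0000; of x, 48.4224
δb = ε·‖b‖·d = [-0.0060 -0.0023 0.0022]; solving A·Δx = δb gives ‖Δx‖ = 0.0826
relative error = 0.0017
tightness: 0.0017 against a bound of 0.0826 (unrounded ratio ≈ 0.0207)


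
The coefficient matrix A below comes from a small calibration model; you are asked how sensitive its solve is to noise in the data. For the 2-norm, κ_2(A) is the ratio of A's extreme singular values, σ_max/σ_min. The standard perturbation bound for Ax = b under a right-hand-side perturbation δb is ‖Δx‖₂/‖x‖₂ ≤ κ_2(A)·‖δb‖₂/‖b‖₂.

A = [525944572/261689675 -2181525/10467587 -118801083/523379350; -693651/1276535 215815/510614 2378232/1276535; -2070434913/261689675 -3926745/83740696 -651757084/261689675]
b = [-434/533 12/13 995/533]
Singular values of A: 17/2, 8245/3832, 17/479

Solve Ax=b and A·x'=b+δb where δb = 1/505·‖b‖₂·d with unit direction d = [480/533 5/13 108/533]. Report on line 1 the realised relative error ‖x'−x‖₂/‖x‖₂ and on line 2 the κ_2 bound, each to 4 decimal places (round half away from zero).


largest singular value 17/2, smallest 17/479
κ = σ_max/σ_min = (17/2)/(17/479) = 239.5000
perturbation bound = 239.5000·1/505 = 0.4743
solve Ax = b  →  x = [-0.3528 0.1020 0.3694]
‖b‖₂ = 2.2361 and ‖x‖₂ = 0.5209
re-solving with b+δb shifts x by Δx of norm 0.1248
realised ‖Δx‖/‖x‖ = 0.2395
tightness: 0.2395 against a bound of 0.4743 (unrounded ratio ≈ 0.5050)

0.2395
0.4743


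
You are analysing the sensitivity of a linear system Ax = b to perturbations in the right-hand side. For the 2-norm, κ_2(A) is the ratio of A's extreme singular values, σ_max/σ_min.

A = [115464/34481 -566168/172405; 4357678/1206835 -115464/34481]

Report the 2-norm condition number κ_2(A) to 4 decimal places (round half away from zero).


71.7500

form AᵀA = [41998785124/1731808225 -1142400816/49480235; -1142400816/49480235 777460864/35343025] with trace 19047412/411845 and determinant 21381376/51480625
char-poly roots: 1156/25 and 18496/2059225
κ = σ_max/σ_min = (34/5)/(136/1435) = 71.7500
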